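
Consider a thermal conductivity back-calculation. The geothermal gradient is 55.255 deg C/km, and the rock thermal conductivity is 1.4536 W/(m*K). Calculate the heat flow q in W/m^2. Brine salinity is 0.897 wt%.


q = k * grad / 1000
q = 1.4536 * 55.255 / 1000
q = 0.080319 W/m^2


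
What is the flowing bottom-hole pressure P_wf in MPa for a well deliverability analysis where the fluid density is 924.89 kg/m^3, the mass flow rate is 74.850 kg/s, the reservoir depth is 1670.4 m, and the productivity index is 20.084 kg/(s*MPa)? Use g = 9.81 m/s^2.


Step 1: P_i = rho*g*h/1e6 = 924.89*9.81*1670.4/1e6 = 15.15582 MPa
Step 2: P_wf = P_i - mdot/PI = 15.15582 - 74.85/20.084 = 11.429 MPa
P_wf = 11.429 MPa


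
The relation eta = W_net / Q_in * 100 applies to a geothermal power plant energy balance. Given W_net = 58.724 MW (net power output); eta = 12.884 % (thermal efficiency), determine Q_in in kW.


Q_in = W_net / (eta / 100)
Q_in = 58.724 / (12.884 / 100)
Q_in = 455.7901 MW
Convert: 455.7901 MW * 1000.0 = 4.5579e+05 kW
Q_in = 4.5579e+05 kW


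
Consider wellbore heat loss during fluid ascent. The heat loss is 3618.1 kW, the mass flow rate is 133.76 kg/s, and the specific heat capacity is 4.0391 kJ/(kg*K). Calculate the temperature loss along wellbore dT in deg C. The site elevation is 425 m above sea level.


dT = Q_loss / (mdot * cp)
dT = 3618.1 / (133.76 * 4.0391)
dT = 6.696837 K
Convert (temperature difference, 1 K = 1 deg C): 6.696837 K = 6.696837 deg C
dT = 6.6968 deg C


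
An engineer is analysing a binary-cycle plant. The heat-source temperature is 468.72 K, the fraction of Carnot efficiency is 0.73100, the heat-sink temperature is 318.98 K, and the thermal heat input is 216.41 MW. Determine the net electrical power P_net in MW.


Step 1: eta = (1 - Tc/Th)*f = (1 - 318.98/468.72)*0.731 = 0.2335295
Step 2: P_net = eta * Q_in = 0.2335295 * 216.41 = 50.538 MW
P_net = 50.538 MW


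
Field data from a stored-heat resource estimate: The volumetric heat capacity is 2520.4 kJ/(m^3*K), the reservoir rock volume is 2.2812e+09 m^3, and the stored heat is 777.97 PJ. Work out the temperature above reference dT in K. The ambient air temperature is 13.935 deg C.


dT = Q_s * 1e12 / (Vr * rhoc)
dT = 777.97 * 1e12 / (2.2812e+09 * 2520.4)
dT = 135.31 K


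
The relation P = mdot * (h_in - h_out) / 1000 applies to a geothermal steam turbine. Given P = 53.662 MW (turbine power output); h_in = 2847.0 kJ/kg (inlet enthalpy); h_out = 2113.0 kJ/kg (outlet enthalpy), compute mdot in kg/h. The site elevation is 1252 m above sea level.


mdot = P * 1000 / (h_in - h_out)
mdot = 53.662 * 1000 / (2847.0 - 2113.0)
mdot = 73.10899 kg/s
Convert: 73.10899 kg/s * 3600.0 = 2.6319e+05 kg/h
mdot = 2.6319e+05 kg/h


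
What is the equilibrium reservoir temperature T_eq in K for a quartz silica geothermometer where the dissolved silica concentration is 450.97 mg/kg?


T_eq = 1309 / (5.19 - log10(SiO2)) - 273.15
T_eq = 1309 / (5.19 - log10(450.97)) - 273.15
T_eq = 243.0472 deg C
Convert to K: 243.0472 + 273.15 = 516.20 K
T_eq = 516.20 K


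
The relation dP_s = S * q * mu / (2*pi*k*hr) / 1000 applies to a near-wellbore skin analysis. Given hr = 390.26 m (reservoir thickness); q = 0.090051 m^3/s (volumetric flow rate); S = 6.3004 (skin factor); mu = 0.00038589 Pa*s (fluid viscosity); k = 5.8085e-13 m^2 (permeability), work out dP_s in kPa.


dP_s = S * q * mu / (2*pi*k*hr) / 1000
dP_s = 6.3004 * 0.090051 * 0.00038589 / (2*pi*5.8085e-13*390.26) / 1000
dP_s = 153.72 kPa


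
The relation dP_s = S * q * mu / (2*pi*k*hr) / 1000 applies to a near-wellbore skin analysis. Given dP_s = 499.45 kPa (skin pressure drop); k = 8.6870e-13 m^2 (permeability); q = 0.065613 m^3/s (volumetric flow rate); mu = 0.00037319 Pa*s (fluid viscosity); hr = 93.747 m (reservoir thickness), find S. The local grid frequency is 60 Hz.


S = dP_s * 1000 * 2*pi*k*hr / (q*mu)
S = 499.45 * 1000 * 2*pi*8.6870e-13*93.747 / (0.065613*0.00037319)
S = 10.437


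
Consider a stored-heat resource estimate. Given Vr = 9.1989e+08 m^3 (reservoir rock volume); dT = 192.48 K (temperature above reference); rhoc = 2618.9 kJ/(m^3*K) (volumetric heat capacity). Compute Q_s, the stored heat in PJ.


Q_s = Vr * rhoc * dT / 1e12
Q_s = 9.1989e+08 * 2618.9 * 192.48 / 1e12
Q_s = 463.70 PJ


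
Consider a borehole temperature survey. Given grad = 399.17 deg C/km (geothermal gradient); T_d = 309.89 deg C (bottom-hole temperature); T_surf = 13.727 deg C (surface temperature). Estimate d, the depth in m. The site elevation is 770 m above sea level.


d = (T_d - T_surf) / grad * 1000
d = (309.89 - 13.727) / 399.17 * 1000
d = 741.95 m


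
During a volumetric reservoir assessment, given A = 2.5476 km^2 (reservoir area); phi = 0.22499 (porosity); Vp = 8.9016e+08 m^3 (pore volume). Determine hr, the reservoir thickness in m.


hr = Vp / (A * 1e6 * phi)
hr = 8.9016e+08 / (2.5476 * 1e6 * 0.22499)
hr = 1553.0 m


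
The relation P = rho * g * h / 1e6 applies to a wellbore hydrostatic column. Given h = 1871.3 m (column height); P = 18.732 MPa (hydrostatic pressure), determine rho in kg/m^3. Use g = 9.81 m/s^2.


rho = P * 1e6 / (g * h)
rho = 18.732 * 1e6 / (9.81 * 1871.3)
rho = 1020.4 kg/m^3


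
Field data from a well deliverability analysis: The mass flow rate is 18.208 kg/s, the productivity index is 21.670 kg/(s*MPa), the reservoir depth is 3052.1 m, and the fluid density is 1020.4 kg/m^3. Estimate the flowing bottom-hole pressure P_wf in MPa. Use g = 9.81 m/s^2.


Step 1: P_i = rho*g*h/1e6 = 1020.4*9.81*3052.1/1e6 = 30.55190 MPa
Step 2: P_wf = P_i - mdot/PI = 30.55190 - 18.208/21.67 = 29.712 MPa
P_wf = 29.712 MPa


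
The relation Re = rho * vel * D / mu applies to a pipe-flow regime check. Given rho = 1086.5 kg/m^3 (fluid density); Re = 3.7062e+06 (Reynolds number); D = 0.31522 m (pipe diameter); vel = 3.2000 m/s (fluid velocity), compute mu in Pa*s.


mu = rho * vel * D / Re
mu = 1086.5 * 3.2000 * 0.31522 / 3.7062e+06
mu = 0.00029571 Pa*s


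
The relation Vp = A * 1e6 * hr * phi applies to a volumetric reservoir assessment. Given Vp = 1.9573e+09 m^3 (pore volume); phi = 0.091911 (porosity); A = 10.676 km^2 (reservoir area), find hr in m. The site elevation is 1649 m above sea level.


hr = Vp / (A * 1e6 * phi)
hr = 1.9573e+09 / (10.676 * 1e6 * 0.091911)
hr = 1994.7 m


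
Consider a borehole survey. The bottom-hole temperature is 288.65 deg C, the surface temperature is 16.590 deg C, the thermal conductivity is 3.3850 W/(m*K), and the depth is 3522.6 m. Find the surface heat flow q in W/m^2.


Step 1: grad = (T_d - T_surf)/d * 1000 = (288.65 - 16.59)/3522.6 * 1000 = 77.23273 deg C/km
Step 2: q = k * grad / 1000 = 3.385 * 77.23273 / 1000 = 0.26143 W/m^2
q = 0.26143 W/m^2


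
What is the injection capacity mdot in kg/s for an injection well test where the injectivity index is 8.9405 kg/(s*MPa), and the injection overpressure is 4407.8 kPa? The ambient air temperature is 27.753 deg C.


mdot = II * dP / 1000
mdot = 8.9405 * 4407.8 / 1000
mdot = 39.408 kg/s


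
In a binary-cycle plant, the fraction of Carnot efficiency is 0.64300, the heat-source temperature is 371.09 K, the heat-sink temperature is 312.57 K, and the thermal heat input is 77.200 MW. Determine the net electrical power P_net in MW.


Step 1: eta = (1 - Tc/Th)*f = (1 - 312.57/371.09)*0.643 = 0.1013996
Step 2: P_net = eta * Q_in = 0.1013996 * 77.2 = 7.8280 MW
P_net = 7.8280 MW


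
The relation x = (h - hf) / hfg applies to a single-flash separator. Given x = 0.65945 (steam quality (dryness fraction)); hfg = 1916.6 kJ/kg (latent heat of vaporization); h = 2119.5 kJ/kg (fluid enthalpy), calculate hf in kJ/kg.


hf = h - x * hfg
hf = 2119.5 - 0.65945 * 1916.6
hf = 855.60 kJ/kg


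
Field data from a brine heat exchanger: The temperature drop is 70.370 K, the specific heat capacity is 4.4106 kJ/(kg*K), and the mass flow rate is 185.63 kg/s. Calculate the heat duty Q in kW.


Q = mdot * cp * dT / 1000
Q = 185.63 * 4.4106 * 70.370 / 1000
Q = 57.61471 MW
Convert: 57.61471 MW * 1000.0 = 57615 kW
Q = 57615 kW


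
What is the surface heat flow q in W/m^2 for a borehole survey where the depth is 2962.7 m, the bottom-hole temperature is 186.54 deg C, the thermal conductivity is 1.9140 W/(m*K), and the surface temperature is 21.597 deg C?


Step 1: grad = (T_d - T_surf)/d * 1000 = (186.54 - 21.597)/2962.7 * 1000 = 55.67320 deg C/km
Step 2: q = k * grad / 1000 = 1.914 * 55.67320 / 1000 = 0.10656 W/m^2
q = 0.10656 W/m^2


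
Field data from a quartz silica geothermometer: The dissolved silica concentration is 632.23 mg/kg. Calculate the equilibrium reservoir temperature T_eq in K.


T_eq = 1309 / (5.19 - log10(SiO2)) - 273.15
T_eq = 1309 / (5.19 - log10(632.23)) - 273.15
T_eq = 274.7494 deg C
Convert to K: 274.7494 + 273.15 = 547.90 K
T_eq = 547.90 K


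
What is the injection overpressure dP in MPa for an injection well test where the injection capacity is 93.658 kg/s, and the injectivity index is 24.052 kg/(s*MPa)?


dP = mdot * 1000 / II
dP = 93.658 * 1000 / 24.052
dP = 3893.980 kPa
Convert: 3893.980 kPa * 0.001 = 3.8940 MPa
dP = 3.8940 MPa


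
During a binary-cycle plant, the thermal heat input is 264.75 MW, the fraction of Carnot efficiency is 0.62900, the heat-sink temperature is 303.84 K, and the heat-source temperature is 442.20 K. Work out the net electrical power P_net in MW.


Step 1: eta = (1 - Tc/Th)*f = (1 - 303.84/442.2)*0.629 = 0.1968079
Step 2: P_net = eta * Q_in = 0.1968079 * 264.75 = 52.105 MW
P_net = 52.105 MW


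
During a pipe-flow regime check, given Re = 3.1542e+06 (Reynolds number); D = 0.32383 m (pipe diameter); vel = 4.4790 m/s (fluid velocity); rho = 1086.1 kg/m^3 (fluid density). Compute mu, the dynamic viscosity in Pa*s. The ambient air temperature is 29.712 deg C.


mu = rho * vel * D / Re
mu = 1086.1 * 4.4790 * 0.32383 / 3.1542e+06
mu = 0.00049943 Pa*s


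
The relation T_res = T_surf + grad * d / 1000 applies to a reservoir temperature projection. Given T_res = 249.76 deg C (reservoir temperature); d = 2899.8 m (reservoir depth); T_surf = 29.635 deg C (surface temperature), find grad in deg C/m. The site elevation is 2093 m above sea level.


grad = (T_res - T_surf) / d * 1000
grad = (249.76 - 29.635) / 2899.8 * 1000
grad = 75.91041 deg C/km
Convert: 75.91041 deg C/km * 0.001 = 0.075910 deg C/m
grad = 0.075910 deg C/m


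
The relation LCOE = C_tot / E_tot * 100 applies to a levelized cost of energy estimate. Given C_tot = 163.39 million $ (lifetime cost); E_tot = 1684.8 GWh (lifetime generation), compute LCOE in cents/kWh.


LCOE = C_tot / E_tot * 100
LCOE = 163.39 / 1684.8 * 100
LCOE = 9.6979 cents/kWh


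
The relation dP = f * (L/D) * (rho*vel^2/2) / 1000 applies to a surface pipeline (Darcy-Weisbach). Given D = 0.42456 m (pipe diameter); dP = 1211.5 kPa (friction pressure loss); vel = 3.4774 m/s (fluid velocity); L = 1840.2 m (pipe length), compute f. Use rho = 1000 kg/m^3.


f = dP*1000 / ((L/D)*(rho*vel^2/2))
f = 1211.5*1000 / ((1840.2/0.42456)*(1000*3.4774^2/2))
f = 0.046229


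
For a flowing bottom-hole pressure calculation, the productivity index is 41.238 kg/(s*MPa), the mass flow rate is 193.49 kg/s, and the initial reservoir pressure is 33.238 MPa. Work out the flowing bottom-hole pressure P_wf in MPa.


P_wf = P_i - mdot / PI
P_wf = 33.238 - 193.49 / 41.238
P_wf = 28.546 MPa


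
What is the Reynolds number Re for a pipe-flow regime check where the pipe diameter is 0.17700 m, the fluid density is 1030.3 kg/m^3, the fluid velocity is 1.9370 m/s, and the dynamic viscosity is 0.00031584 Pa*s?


Re = rho * vel * D / mu
Re = 1030.3 * 1.9370 * 0.17700 / 0.00031584
Re = 1.1184e+06


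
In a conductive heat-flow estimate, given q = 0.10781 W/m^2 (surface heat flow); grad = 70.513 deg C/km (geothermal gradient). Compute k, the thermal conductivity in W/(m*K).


k = q * 1000 / grad
k = 0.10781 * 1000 / 70.513
k = 1.5289 W/(m*K)


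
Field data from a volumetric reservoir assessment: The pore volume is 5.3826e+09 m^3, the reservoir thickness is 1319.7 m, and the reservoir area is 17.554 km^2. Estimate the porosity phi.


phi = Vp / (A * 1e6 * hr)
phi = 5.3826e+09 / (17.554 * 1e6 * 1319.7)
phi = 0.23235


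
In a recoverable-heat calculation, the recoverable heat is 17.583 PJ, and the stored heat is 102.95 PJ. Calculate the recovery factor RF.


RF = Q_rec / Q_s
RF = 17.583 / 102.95
RF = 0.17079


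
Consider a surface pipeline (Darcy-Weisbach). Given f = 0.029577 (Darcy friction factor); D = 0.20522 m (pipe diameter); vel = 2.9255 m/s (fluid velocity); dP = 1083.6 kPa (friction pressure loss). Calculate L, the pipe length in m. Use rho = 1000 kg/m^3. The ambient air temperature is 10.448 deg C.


L = dP*1000*D / (f*rho*vel^2/2)
L = 1083.6*1000*0.20522 / (0.029577*1000*2.9255^2/2)
L = 1757.0 m


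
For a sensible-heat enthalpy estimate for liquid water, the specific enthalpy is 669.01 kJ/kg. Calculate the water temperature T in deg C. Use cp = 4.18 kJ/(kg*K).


T = h / cp
T = 669.01 / 4.18
T = 160.05 deg C


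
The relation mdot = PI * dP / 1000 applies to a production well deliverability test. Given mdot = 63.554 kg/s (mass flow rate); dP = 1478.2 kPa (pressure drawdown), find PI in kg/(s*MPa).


PI = mdot * 1000 / dP
PI = 63.554 * 1000 / 1478.2
PI = 42.994 kg/(s*MPa)


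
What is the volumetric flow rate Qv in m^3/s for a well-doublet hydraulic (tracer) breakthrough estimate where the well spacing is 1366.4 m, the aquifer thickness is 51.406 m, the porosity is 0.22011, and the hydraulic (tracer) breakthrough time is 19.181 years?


Qv = pi*hr*phi*L^2 / (3*t_bt*365.25*86400)
Qv = pi*51.406*0.22011*1366.4^2 / (3*19.181*365.25*86400)
Qv = 0.036548 m^3/s


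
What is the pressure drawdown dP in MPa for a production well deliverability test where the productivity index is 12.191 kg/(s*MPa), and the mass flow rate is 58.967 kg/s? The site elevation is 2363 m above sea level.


dP = mdot * 1000 / PI
dP = 58.967 * 1000 / 12.191
dP = 4836.929 kPa
Convert: 4836.929 kPa * 0.001 = 4.8369 MPa
dP = 4.8369 MPa


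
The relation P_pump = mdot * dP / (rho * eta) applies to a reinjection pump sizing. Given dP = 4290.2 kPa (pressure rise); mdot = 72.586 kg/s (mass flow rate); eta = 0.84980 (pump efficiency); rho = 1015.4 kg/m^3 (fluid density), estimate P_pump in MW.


P_pump = mdot * dP / (rho * eta)
P_pump = 72.586 * 4290.2 / (1015.4 * 0.84980)
P_pump = 360.8914 kW
Convert: 360.8914 kW * 0.001 = 0.36089 MW
P_pump = 0.36089 MW


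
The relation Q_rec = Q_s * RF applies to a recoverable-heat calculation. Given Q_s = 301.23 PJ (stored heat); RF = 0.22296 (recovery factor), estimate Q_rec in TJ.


Q_rec = Q_s * RF
Q_rec = 301.23 * 0.22296
Q_rec = 67.16224 PJ
Convert: 67.16224 PJ * 1000.0 = 67162 TJ
Q_rec = 67162 TJ


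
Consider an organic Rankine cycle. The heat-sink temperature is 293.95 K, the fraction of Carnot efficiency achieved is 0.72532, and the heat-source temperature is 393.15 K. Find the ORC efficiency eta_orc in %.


eta_orc = (1 - Tc/Th) * f * 100
eta_orc = (1 - 293.95/393.15) * 0.72532 * 100
eta_orc = 18.301 %


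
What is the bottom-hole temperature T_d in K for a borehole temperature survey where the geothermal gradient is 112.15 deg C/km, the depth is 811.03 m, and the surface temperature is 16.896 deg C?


T_d = T_surf + grad * d / 1000
T_d = 16.896 + 112.15 * 811.03 / 1000
T_d = 107.8530 deg C
Convert to K: 107.8530 + 273.15 = 381.00 K
T_d = 381.00 K


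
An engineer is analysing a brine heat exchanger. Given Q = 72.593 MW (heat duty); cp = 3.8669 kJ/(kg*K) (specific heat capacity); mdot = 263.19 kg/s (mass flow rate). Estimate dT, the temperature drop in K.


dT = Q * 1000 / (mdot * cp)
dT = 72.593 * 1000 / (263.19 * 3.8669)
dT = 71.328 K


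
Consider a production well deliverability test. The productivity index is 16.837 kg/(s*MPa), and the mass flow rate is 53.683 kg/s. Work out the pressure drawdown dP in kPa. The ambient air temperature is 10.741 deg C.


dP = mdot * 1000 / PI
dP = 53.683 * 1000 / 16.837
dP = 3188.4 kPa


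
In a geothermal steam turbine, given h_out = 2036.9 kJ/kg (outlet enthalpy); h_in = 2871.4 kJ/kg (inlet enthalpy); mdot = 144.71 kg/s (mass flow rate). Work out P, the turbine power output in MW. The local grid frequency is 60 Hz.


P = mdot * (h_in - h_out) / 1000
P = 144.71 * (2871.4 - 2036.9) / 1000
P = 120.76 MW


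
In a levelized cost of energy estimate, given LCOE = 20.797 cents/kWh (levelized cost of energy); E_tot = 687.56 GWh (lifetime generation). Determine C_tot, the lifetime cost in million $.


C_tot = LCOE / 100 * E_tot
C_tot = 20.797 / 100 * 687.56
C_tot = 142.99 million $


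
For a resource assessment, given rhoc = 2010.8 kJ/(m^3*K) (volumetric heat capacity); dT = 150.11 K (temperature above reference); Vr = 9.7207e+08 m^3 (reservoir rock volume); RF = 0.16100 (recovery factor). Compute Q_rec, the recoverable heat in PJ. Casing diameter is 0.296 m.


Step 1: Q_s = Vr*rhoc*dT/1e12 = 9.7207e+08*2010.8*150.11/1e12 = 293.4108 PJ
Step 2: Q_rec = Q_s * RF = 293.4108 * 0.161 = 47.239 PJ
Q_rec = 47.239 PJ


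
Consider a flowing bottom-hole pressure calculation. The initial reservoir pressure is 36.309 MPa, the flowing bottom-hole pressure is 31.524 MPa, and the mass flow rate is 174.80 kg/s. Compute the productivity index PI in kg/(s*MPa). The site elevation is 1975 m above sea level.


PI = mdot / (P_i - P_wf)
PI = 174.80 / (36.309 - 31.524)
PI = 36.531 kg/(s*MPa)


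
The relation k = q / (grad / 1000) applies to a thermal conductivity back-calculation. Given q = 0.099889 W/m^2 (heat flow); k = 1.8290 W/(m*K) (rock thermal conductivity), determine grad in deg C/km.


grad = q / k * 1000
grad = 0.099889 / 1.8290 * 1000
grad = 54.614 deg C/km


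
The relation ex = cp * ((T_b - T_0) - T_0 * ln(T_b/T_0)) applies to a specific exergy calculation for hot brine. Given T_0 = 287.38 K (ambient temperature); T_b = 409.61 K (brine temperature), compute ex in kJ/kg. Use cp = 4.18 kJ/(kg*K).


ex = cp * ((T_b - T_0) - T_0 * ln(T_b/T_0))
ex = 4.18 * ((409.61 - 287.38) - 287.38 * ln(409.61/287.38))
ex = 85.199 kJ/kg


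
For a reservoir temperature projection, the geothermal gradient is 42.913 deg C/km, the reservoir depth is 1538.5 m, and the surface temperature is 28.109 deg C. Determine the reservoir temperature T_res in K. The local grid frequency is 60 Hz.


T_res = T_surf + grad * d / 1000
T_res = 28.109 + 42.913 * 1538.5 / 1000
T_res = 94.13065 deg C
Convert to K: 94.13065 + 273.15 = 367.28 K
T_res = 367.28 K


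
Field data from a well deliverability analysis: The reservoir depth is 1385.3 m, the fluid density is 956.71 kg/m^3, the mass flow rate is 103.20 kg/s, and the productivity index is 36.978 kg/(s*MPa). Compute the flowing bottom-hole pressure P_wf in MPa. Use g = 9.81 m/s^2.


Step 1: P_i = rho*g*h/1e6 = 956.71*9.81*1385.3/1e6 = 13.00149 MPa
Step 2: P_wf = P_i - mdot/PI = 13.00149 - 103.2/36.978 = 10.211 MPa
P_wf = 10.211 MPa


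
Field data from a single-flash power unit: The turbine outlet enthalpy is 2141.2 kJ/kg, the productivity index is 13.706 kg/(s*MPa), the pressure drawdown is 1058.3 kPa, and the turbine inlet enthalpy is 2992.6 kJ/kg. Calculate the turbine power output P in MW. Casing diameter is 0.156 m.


Step 1: mdot = PI * dP / 1000 = 13.706 * 1058.3 / 1000 = 14.50506 kg/s
Step 2: P = mdot*(h_in - h_out)/1000 = 14.50506*(2992.6 - 2141.2)/1000 = 12.350 MW
P = 12.350 MW


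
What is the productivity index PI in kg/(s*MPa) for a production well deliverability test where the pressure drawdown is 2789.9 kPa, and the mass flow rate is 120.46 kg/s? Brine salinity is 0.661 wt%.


PI = mdot * 1000 / dP
PI = 120.46 * 1000 / 2789.9
PI = 43.177 kg/(s*MPa)


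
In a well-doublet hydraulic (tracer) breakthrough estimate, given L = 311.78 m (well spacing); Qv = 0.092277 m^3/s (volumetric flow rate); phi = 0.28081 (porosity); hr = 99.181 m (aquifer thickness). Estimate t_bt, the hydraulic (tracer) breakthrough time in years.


t_bt = pi * hr * phi * L^2 / (3 * Qv) / (365.25*86400)
t_bt = pi * 99.181 * 0.28081 * 311.78^2 / (3 * 0.092277) / (365.25*86400)
t_bt = 0.97357 years


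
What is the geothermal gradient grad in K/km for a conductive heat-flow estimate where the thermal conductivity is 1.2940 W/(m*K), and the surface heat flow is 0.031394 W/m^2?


grad = q * 1000 / k
grad = 0.031394 * 1000 / 1.2940
grad = 24.26121 deg C/km
Convert: 24.26121 deg C/km * 1.0 = 24.261 K/km
grad = 24.261 K/km


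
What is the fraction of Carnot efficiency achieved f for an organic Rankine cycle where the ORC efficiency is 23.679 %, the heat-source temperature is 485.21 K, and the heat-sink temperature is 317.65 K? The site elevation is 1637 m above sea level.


f = (eta_orc/100) / (1 - Tc/Th)
f = (23.679/100) / (1 - 317.65/485.21)
f = 0.68568


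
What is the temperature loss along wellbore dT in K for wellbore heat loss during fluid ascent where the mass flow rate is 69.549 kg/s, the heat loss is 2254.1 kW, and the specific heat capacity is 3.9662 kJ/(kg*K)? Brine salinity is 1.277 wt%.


dT = Q_loss / (mdot * cp)
dT = 2254.1 / (69.549 * 3.9662)
dT = 8.1716 K


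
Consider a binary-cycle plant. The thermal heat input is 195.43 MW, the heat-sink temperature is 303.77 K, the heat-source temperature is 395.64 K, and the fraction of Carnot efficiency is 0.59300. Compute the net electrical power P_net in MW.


Step 1: eta = (1 - Tc/Th)*f = (1 - 303.77/395.64)*0.593 = 0.1376982
Step 2: P_net = eta * Q_in = 0.1376982 * 195.43 = 26.910 MW
P_net = 26.910 MW


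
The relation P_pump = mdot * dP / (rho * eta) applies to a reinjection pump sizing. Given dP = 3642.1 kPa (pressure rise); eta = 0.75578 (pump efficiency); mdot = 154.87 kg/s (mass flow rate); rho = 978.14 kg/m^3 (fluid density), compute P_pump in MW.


P_pump = mdot * dP / (rho * eta)
P_pump = 154.87 * 3642.1 / (978.14 * 0.75578)
P_pump = 762.9969 kW
Convert: 762.9969 kW * 0.001 = 0.76300 MW
P_pump = 0.76300 MW


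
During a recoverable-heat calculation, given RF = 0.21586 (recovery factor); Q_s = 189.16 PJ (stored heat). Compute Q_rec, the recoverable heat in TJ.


Q_rec = Q_s * RF
Q_rec = 189.16 * 0.21586
Q_rec = 40.83208 PJ
Convert: 40.83208 PJ * 1000.0 = 40832 TJ
Q_rec = 40832 TJ


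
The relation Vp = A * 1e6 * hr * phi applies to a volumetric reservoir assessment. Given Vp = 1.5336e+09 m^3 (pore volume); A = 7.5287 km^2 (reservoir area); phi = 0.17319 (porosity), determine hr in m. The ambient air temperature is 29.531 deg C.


hr = Vp / (A * 1e6 * phi)
hr = 1.5336e+09 / (7.5287 * 1e6 * 0.17319)
hr = 1176.2 m


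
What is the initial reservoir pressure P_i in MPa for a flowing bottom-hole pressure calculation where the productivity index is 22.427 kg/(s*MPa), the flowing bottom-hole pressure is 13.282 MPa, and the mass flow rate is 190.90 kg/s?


P_i = P_wf + mdot / PI
P_i = 13.282 + 190.90 / 22.427
P_i = 21.794 MPa


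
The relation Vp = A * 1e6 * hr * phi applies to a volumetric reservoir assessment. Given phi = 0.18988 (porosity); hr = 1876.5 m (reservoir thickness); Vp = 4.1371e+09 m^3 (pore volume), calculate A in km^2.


A = Vp / (1e6 * hr * phi)
A = 4.1371e+09 / (1e6 * 1876.5 * 0.18988)
A = 11.611 km^2


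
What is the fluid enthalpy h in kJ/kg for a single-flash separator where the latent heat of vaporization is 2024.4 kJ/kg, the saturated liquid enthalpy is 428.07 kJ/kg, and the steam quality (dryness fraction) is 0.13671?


h = hf + x * hfg
h = 428.07 + 0.13671 * 2024.4
h = 704.83 kJ/kg


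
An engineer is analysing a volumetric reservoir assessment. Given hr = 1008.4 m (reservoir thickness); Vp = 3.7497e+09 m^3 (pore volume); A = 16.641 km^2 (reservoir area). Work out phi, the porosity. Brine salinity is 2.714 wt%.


phi = Vp / (A * 1e6 * hr)
phi = 3.7497e+09 / (16.641 * 1e6 * 1008.4)
phi = 0.22345


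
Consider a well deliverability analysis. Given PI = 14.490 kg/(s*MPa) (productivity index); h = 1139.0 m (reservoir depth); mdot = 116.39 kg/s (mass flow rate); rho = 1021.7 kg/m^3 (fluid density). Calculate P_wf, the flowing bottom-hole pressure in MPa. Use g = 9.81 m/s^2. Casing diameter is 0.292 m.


Step 1: P_i = rho*g*h/1e6 = 1021.7*9.81*1139.0/1e6 = 11.41606 MPa
Step 2: P_wf = P_i - mdot/PI = 11.41606 - 116.39/14.49 = 3.3836 MPa
P_wf = 3.3836 MPa


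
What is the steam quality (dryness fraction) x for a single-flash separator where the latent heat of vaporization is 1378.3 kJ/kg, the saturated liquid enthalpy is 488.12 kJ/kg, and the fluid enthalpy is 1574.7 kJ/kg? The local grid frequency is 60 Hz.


x = (h - hf) / hfg
x = (1574.7 - 488.12) / 1378.3
x = 0.78835


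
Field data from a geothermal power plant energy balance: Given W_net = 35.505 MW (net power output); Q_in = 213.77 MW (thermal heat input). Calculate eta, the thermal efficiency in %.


eta = W_net / Q_in * 100
eta = 35.505 / 213.77 * 100
eta = 16.609 %


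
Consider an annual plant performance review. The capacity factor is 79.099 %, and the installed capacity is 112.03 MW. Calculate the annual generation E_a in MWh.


E_a = CF / 100 * cap * 8760
E_a = 79.099 / 100 * 112.03 * 8760
E_a = 7.7626e+05 MWh


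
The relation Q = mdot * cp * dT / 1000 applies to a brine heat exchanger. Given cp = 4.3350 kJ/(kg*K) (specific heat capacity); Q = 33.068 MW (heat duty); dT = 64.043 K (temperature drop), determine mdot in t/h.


mdot = Q * 1000 / (cp * dT)
mdot = 33.068 * 1000 / (4.3350 * 64.043)
mdot = 119.1097 kg/s
Convert: 119.1097 kg/s * 3.6 = 428.79 t/h
mdot = 428.79 t/h


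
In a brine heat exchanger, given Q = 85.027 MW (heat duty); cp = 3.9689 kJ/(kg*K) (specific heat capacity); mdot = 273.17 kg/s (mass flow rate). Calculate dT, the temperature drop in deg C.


dT = Q * 1000 / (mdot * cp)
dT = 85.027 * 1000 / (273.17 * 3.9689)
dT = 78.42485 K
Convert (temperature difference, 1 K = 1 deg C): 78.42485 K = 78.42485 deg C
dT = 78.425 deg C


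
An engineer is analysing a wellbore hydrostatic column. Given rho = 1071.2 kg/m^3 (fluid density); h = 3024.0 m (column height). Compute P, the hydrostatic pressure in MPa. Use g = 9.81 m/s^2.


P = rho * g * h / 1e6
P = 1071.2 * 9.81 * 3024.0 / 1e6
P = 31.778 MPa


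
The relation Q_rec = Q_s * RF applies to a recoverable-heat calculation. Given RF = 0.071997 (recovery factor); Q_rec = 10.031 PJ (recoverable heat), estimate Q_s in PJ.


Q_s = Q_rec / RF
Q_s = 10.031 / 0.071997
Q_s = 139.33 PJ


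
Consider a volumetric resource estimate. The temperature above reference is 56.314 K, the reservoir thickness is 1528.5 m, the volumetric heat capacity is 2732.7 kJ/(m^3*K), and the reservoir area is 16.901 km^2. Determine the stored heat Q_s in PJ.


Step 1: Vr = A*1e6*hr = 16.901*1e6*1528.5 = 2.583318e+10 m^3
Step 2: Q_s = Vr*rhoc*dT/1e12 = 2.583318e+10*2732.7*56.314/1e12 = 3975.4 PJ
Q_s = 3975.4 PJ


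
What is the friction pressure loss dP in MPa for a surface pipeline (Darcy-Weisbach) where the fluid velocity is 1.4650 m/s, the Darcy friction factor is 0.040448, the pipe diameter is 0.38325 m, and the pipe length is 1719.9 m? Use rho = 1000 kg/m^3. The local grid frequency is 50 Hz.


dP = f * (L/D) * (rho*vel^2/2) / 1000
dP = 0.040448 * (1719.9/0.38325) * (1000*1.4650^2/2) / 1000
dP = 194.7885 kPa
Convert: 194.7885 kPa * 0.001 = 0.19479 MPa
dP = 0.19479 MPa


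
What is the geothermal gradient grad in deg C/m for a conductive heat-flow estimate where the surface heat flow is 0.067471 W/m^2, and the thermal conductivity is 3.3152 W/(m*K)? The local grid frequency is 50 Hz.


grad = q * 1000 / k
grad = 0.067471 * 1000 / 3.3152
grad = 20.35201 deg C/km
Convert: 20.35201 deg C/km * 0.001 = 0.020352 deg C/m
grad = 0.020352 deg C/m


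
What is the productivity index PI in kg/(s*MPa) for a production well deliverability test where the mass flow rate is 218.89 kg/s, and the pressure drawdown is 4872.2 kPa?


PI = mdot * 1000 / dP
PI = 218.89 * 1000 / 4872.2
PI = 44.926 kg/(s*MPa)


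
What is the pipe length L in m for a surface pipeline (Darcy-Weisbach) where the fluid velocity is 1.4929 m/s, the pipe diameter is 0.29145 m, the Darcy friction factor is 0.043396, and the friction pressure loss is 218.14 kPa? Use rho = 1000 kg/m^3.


L = dP*1000*D / (f*rho*vel^2/2)
L = 218.14*1000*0.29145 / (0.043396*1000*1.4929^2/2)
L = 1314.7 m


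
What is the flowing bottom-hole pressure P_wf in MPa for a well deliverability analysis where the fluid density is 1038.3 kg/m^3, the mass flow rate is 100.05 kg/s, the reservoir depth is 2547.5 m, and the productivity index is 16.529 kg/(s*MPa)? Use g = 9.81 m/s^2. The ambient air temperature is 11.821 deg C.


Step 1: P_i = rho*g*h/1e6 = 1038.3*9.81*2547.5/1e6 = 25.94813 MPa
Step 2: P_wf = P_i - mdot/PI = 25.94813 - 100.05/16.529 = 19.895 MPa
P_wf = 19.895 MPa


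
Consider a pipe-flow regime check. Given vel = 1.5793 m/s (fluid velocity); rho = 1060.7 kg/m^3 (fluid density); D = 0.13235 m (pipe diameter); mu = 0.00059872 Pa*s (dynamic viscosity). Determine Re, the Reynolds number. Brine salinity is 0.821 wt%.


Re = rho * vel * D / mu
Re = 1060.7 * 1.5793 * 0.13235 / 0.00059872
Re = 3.7030e+05


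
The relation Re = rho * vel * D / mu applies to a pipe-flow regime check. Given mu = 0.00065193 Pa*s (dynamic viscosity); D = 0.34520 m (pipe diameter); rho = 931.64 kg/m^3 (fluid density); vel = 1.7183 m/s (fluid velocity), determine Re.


Re = rho * vel * D / mu
Re = 931.64 * 1.7183 * 0.34520 / 0.00065193
Re = 8.4765e+05


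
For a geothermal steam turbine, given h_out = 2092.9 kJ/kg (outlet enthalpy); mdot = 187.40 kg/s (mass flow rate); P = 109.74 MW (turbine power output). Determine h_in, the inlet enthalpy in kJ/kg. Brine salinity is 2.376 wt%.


h_in = h_out + P * 1000 / mdot
h_in = 2092.9 + 109.74 * 1000 / 187.40
h_in = 2678.5 kJ/kg


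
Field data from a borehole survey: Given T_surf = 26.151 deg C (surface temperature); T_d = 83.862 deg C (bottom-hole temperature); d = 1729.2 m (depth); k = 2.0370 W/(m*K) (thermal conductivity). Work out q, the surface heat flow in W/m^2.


Step 1: grad = (T_d - T_surf)/d * 1000 = (83.862 - 26.151)/1729.2 * 1000 = 33.37439 deg C/km
Step 2: q = k * grad / 1000 = 2.037 * 33.37439 / 1000 = 0.067984 W/m^2
q = 0.067984 W/m^2


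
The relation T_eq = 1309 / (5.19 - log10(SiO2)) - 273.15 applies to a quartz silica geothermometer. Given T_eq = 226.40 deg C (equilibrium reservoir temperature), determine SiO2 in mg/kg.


SiO2 = 10^(5.19 - 1309/(T_eq + 273.15))
SiO2 = 10^(5.19 - 1309/(226.40 + 273.15))
SiO2 = 371.23 mg/kg


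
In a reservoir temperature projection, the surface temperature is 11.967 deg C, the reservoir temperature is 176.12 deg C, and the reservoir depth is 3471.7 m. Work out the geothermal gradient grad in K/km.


grad = (T_res - T_surf) / d * 1000
grad = (176.12 - 11.967) / 3471.7 * 1000
grad = 47.28318 deg C/km
Convert: 47.28318 deg C/km * 1.0 = 47.283 K/km
grad = 47.283 K/km


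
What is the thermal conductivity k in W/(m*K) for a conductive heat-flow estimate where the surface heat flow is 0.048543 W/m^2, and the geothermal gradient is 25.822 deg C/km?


k = q * 1000 / grad
k = 0.048543 * 1000 / 25.822
k = 1.8799 W/(m*K)


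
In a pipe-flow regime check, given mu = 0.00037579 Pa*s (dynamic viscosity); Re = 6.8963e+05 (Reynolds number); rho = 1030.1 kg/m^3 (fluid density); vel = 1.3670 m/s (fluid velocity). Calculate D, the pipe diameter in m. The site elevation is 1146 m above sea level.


D = Re * mu / (rho * vel)
D = 6.8963e+05 * 0.00037579 / (1030.1 * 1.3670)
D = 0.18404 m


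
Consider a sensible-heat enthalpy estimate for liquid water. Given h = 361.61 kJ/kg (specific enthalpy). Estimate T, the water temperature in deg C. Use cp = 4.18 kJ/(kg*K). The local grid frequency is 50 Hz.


T = h / cp
T = 361.61 / 4.18
T = 86.510 deg C


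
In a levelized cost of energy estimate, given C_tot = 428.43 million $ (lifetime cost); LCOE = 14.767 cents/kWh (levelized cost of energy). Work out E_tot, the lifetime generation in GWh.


E_tot = C_tot / LCOE * 100
E_tot = 428.43 / 14.767 * 100
E_tot = 2901.3 GWh


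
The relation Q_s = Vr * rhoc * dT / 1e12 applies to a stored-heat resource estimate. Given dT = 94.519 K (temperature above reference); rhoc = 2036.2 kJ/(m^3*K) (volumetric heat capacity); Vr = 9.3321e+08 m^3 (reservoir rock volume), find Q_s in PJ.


Q_s = Vr * rhoc * dT / 1e12
Q_s = 9.3321e+08 * 2036.2 * 94.519 / 1e12
Q_s = 179.61 PJ


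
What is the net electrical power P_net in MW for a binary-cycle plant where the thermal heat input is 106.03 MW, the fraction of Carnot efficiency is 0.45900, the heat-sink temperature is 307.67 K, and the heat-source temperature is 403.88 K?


Step 1: eta = (1 - Tc/Th)*f = (1 - 307.67/403.88)*0.459 = 0.1093404
Step 2: P_net = eta * Q_in = 0.1093404 * 106.03 = 11.593 MW
P_net = 11.593 MW


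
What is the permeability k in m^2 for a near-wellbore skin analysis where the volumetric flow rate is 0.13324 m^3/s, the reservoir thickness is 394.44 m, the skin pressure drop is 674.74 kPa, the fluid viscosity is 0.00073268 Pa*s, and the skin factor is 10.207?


k = S*q*mu / (2*pi*dP_s*1000*hr)
k = 10.207*0.13324*0.00073268 / (2*pi*674.74*1000*394.44)
k = 5.9587e-13 m^2


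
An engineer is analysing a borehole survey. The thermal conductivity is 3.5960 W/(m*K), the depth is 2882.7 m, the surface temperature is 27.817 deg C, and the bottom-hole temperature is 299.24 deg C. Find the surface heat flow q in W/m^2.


Step 1: grad = (T_d - T_surf)/d * 1000 = (299.24 - 27.817)/2882.7 * 1000 = 94.15583 deg C/km
Step 2: q = k * grad / 1000 = 3.596 * 94.15583 / 1000 = 0.33858 W/m^2
q = 0.33858 W/m^2


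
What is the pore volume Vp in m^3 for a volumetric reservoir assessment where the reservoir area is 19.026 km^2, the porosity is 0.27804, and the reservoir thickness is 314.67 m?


Vp = A * 1e6 * hr * phi
Vp = 19.026 * 1e6 * 314.67 * 0.27804
Vp = 1.6646e+09 m^3


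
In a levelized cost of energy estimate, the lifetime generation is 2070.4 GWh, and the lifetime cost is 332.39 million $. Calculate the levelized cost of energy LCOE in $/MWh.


LCOE = C_tot / E_tot * 100
LCOE = 332.39 / 2070.4 * 100
LCOE = 16.05439 cents/kWh
Convert: 16.05439 cents/kWh * 10.0 = 160.54 $/MWh
LCOE = 160.54 $/MWh


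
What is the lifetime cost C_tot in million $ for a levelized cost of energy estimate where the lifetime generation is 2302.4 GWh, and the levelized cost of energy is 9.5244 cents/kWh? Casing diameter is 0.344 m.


C_tot = LCOE / 100 * E_tot
C_tot = 9.5244 / 100 * 2302.4
C_tot = 219.29 million $


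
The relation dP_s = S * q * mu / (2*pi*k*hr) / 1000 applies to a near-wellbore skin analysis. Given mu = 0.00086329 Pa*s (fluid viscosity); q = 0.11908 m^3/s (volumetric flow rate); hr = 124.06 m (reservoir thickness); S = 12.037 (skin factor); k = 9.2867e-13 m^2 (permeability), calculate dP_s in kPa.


dP_s = S * q * mu / (2*pi*k*hr) / 1000
dP_s = 12.037 * 0.11908 * 0.00086329 / (2*pi*9.2867e-13*124.06) / 1000
dP_s = 1709.4 kPa


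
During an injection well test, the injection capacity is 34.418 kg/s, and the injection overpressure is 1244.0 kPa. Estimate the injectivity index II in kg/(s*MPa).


II = mdot * 1000 / dP
II = 34.418 * 1000 / 1244.0
II = 27.667 kg/(s*MPa)


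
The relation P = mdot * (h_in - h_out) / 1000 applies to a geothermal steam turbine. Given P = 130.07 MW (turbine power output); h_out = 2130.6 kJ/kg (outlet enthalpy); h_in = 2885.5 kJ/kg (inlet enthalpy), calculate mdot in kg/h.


mdot = P * 1000 / (h_in - h_out)
mdot = 130.07 * 1000 / (2885.5 - 2130.6)
mdot = 172.3010 kg/s
Convert: 172.3010 kg/s * 3600.0 = 6.2028e+05 kg/h
mdot = 6.2028e+05 kg/h


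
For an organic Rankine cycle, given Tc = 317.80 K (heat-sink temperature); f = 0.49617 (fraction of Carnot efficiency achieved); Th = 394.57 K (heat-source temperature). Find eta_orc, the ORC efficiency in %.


eta_orc = (1 - Tc/Th) * f * 100
eta_orc = (1 - 317.80/394.57) * 0.49617 * 100
eta_orc = 9.6538 %


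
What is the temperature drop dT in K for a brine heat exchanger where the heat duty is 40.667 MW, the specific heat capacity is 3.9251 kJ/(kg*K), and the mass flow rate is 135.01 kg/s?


dT = Q * 1000 / (mdot * cp)
dT = 40.667 * 1000 / (135.01 * 3.9251)
dT = 76.741 K


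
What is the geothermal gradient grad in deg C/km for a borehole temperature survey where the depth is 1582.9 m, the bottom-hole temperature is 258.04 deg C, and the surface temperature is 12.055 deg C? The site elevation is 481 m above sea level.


grad = (T_d - T_surf) / d * 1000
grad = (258.04 - 12.055) / 1582.9 * 1000
grad = 155.40 deg C/km


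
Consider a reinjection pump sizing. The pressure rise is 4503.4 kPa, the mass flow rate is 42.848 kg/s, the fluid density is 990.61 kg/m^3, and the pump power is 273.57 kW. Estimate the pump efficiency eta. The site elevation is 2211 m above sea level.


eta = mdot * dP / (rho * P_pump)
eta = 42.848 * 4503.4 / (990.61 * 273.57)
eta = 0.71203


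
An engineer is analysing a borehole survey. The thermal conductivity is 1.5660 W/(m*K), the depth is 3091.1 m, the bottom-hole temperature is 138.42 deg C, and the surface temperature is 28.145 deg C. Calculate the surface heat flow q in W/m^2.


Step 1: grad = (T_d - T_surf)/d * 1000 = (138.42 - 28.145)/3091.1 * 1000 = 35.67500 deg C/km
Step 2: q = k * grad / 1000 = 1.566 * 35.67500 / 1000 = 0.055867 W/m^2
q = 0.055867 W/m^2


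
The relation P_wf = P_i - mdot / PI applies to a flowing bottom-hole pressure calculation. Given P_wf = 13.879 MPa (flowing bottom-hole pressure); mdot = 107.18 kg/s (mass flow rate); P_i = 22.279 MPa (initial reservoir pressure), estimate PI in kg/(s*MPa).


PI = mdot / (P_i - P_wf)
PI = 107.18 / (22.279 - 13.879)
PI = 12.760 kg/(s*MPa)


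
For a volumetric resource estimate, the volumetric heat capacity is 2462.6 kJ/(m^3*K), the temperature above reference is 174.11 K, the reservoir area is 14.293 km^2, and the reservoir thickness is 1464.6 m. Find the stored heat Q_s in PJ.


Step 1: Vr = A*1e6*hr = 14.293*1e6*1464.6 = 2.093353e+10 m^3
Step 2: Q_s = Vr*rhoc*dT/1e12 = 2.093353e+10*2462.6*174.11/1e12 = 8975.5 PJ
Q_s = 8975.5 PJ


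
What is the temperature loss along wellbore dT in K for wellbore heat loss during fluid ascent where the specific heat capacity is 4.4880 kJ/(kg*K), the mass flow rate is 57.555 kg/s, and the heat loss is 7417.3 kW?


dT = Q_loss / (mdot * cp)
dT = 7417.3 / (57.555 * 4.4880)
dT = 28.715 K


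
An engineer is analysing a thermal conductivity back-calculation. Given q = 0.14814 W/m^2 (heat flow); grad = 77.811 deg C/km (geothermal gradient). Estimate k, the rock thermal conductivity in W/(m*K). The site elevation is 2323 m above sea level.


k = q / (grad / 1000)
k = 0.14814 / (77.811 / 1000)
k = 1.9038 W/(m*K)


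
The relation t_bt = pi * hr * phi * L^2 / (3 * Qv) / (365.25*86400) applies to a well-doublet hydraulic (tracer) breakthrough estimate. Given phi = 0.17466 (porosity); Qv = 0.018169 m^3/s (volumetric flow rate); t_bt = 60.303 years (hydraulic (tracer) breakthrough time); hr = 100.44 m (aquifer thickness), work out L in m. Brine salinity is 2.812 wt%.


L = sqrt(t_bt*365.25*86400*3*Qv / (pi*hr*phi))
L = sqrt(60.303*365.25*86400*3*0.018169 / (pi*100.44*0.17466))
L = 1371.9 m


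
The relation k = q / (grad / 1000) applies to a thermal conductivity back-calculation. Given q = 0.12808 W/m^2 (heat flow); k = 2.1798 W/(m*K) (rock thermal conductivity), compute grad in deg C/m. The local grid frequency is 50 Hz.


grad = q / k * 1000
grad = 0.12808 / 2.1798 * 1000
grad = 58.75768 deg C/km
Convert: 58.75768 deg C/km * 0.001 = 0.058758 deg C/m
grad = 0.058758 deg C/m


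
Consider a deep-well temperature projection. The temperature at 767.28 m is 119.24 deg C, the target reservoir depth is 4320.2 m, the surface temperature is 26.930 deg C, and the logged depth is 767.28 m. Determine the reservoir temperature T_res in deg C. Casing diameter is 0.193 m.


Step 1: grad = (T_d1 - T_surf)/d1 * 1000 = (119.24 - 26.93)/767.28 * 1000 = 120.3081 deg C/km
Step 2: T_res = T_surf + grad*d2/1000 = 26.93 + 120.3081*4320.2/1000 = 546.69 deg C
T_res = 546.69 deg C
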